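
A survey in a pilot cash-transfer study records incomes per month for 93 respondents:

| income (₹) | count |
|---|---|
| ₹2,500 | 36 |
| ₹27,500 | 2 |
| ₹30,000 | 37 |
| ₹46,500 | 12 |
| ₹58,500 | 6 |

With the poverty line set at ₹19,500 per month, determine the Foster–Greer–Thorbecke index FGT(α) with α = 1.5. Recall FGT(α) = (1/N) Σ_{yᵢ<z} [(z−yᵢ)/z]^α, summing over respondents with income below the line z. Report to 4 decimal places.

0.3151

Poor units: 36×₹2,500 (q = 36 of N = 93).
Normalized shortfalls: (19500−2500)/19500 = 0.8718 (×36).
Raised to α = 1.5: 0.81399 (×36).
Sum = 29.303802; FGT(1.5) = 29.303802 / 93 = 0.3151.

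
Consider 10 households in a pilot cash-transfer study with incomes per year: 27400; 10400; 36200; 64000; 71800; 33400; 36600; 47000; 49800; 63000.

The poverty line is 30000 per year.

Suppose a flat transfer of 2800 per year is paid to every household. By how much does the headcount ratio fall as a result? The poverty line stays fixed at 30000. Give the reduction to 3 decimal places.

0.100

Before: below the line — 10400, 27400; headcount ratio = 0.20000.
After the 2800 transfer: below the line — 13200; headcount ratio = 0.10000.
Reduction = 0.20000 − 0.10000 = 0.100.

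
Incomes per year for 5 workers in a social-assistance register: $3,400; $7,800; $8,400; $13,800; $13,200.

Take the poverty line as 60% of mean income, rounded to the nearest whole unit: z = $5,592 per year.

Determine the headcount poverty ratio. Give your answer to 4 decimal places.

0.2000

1 of the 5 workers have income below $5,592.
H = 1/5 = 0.2000.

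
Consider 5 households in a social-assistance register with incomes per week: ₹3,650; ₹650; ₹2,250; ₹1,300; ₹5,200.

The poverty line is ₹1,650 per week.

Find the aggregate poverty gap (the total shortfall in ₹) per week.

₹1,350

Below the line: ₹650, ₹1,300 (q = 2 of N = 5).
Individual gaps: 1650−650 = 1000; 1650−1300 = 350.
Aggregate gap = ₹1,350.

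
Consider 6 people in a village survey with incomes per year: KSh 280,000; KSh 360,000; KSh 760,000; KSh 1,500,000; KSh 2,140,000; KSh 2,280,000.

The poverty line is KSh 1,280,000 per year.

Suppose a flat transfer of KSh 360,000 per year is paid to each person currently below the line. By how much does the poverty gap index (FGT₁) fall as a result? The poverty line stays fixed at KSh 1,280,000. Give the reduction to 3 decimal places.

Before: below the line — KSh 280,000, KSh 360,000, KSh 760,000; poverty gap index (FGT₁) = 0.31771.
After the KSh 360,000 transfer: below the line — KSh 640,000, KSh 720,000, KSh 1,120,000; poverty gap index (FGT₁) = 0.17708.
Reduction = 0.31771 − 0.17708 = 0.141.

0.141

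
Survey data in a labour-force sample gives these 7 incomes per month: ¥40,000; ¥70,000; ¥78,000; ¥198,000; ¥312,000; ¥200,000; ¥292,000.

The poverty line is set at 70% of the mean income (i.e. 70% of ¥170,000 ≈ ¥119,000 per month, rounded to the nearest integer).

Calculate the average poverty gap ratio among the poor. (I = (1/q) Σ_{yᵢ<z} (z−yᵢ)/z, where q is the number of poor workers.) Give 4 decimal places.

Poor units: ¥40,000, ¥70,000, ¥78,000 (q = 3 of N = 7).
Relative gaps: 0.6639, 0.4118, 0.3445; sum = 1.420168.
I averages over the q = 3 poor units only: 1.420168 / 3 = 0.4734.

0.4734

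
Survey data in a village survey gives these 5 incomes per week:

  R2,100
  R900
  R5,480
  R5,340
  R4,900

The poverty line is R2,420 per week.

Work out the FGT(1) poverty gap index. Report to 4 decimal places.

Poor units: R900, R2,100 (q = 2 of N = 5).
Normalized shortfalls: (2420−900)/2420 = 0.6281; (2420−2100)/2420 = 0.1322.
Σ = 0.760331. Dividing by the full population N = 5 gives P₁ = 0.1521.

0.1521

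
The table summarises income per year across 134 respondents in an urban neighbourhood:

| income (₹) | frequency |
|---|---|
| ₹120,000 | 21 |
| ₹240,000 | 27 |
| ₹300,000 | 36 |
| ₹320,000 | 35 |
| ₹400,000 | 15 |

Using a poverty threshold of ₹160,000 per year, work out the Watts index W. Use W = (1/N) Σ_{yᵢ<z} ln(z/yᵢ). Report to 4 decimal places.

0.0451

Below the line: 21×₹120,000 (q = 21 of N = 134).
Log shortfalls: ln(160000/120000) = 0.2877 (×21).
W = 6.041324 / 134 = 0.0451.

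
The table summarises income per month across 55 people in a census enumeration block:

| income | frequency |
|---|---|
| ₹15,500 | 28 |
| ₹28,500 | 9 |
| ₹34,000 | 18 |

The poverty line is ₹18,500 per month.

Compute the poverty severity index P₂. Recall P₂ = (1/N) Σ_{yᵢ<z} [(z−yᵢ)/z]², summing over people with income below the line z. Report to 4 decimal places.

0.0134

Poor units: 28×₹15,500 (q = 28 of N = 55).
Shortfall ratios: (18500−15500)/18500 = 0.1622 (×28).
Squared: 0.0263 (×28).
Sum = 0.736304; P₂ = 0.736304 / 55 = 0.0134.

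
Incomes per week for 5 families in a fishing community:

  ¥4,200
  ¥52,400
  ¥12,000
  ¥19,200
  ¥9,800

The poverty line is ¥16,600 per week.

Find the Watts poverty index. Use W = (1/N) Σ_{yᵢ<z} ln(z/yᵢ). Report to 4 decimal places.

Poor units: ¥4,200, ¥9,800, ¥12,000 (q = 3 of N = 5).
ln(z/y) terms: ln(16600/4200) = 1.3743; ln(16600/9800) = 0.5270; ln(16600/12000) = 0.3245.
W = 2.225835 / 5 = 0.4452.

0.4452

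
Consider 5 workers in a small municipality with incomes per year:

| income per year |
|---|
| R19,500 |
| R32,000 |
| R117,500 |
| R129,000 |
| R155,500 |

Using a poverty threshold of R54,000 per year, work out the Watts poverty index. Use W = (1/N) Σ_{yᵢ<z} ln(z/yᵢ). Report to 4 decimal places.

Below the line: R19,500, R32,000 (q = 2 of N = 5).
Log gaps: ln(54000/19500) = 1.0186; ln(54000/32000) = 0.5232.
W = 1.541818 / 5 = 0.3084.

0.3084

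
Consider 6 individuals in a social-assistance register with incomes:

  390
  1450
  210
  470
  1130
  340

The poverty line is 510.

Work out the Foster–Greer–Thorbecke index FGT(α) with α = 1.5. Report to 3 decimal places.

Below z: 210, 340, 390, 470 (q = 4 of N = 6).
Gap ratios (z−y)/z: (510−210)/510 = 0.5882; (510−340)/510 = 0.3333; (510−390)/510 = 0.2353; (510−470)/510 = 0.0784.
Raised to α = 1.5: 0.45116; 0.19245; 0.11413; 0.02197.
Sum = 0.779706; FGT(1.5) = 0.779706 / 6 = 0.130.

0.130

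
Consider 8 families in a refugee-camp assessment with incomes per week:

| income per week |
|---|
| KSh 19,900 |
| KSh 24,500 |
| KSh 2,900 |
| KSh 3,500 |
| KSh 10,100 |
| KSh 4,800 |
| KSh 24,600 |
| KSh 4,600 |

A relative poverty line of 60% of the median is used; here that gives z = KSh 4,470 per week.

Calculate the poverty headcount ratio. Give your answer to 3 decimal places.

2 of the 8 families have income below KSh 4,470.
H = 2/8 = 0.250.

0.250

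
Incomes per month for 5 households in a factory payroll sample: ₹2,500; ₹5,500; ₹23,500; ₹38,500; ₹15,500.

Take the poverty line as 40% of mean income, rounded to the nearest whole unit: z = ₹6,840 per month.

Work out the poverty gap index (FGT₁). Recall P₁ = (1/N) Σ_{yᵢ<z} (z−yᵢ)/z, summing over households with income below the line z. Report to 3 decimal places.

Below the line: ₹2,500, ₹5,500 (q = 2 of N = 5).
Normalized shortfalls: (6840−2500)/6840 = 0.6345; (6840−5500)/6840 = 0.1959.
Sum of shortfalls = 0.830409; P₁ averages over all N: 0.830409 / 5 = 0.166.

0.166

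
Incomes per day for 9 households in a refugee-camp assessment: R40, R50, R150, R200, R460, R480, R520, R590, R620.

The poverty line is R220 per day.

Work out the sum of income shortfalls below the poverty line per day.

R440

Below the line: R40, R50, R150, R200 (q = 4 of N = 9).
Individual gaps: 220−40 = 180; 220−50 = 170; 220−150 = 70; 220−200 = 20.
Aggregate gap = R440.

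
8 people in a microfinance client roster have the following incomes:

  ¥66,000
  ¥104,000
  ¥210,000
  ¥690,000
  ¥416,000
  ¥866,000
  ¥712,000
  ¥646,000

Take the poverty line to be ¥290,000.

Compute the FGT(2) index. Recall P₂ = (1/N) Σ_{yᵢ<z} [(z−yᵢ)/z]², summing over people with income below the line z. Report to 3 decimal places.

0.136

Incomes under z: ¥66,000, ¥104,000, ¥210,000 (q = 3 of N = 8).
Shortfall ratios: (290000−66000)/290000 = 0.7724; (290000−104000)/290000 = 0.6414; (290000−210000)/290000 = 0.2759.
Squared: 0.5966; 0.4114; 0.0761.
Sum = 1.084090; P₂ = 1.084090 / 8 = 0.136.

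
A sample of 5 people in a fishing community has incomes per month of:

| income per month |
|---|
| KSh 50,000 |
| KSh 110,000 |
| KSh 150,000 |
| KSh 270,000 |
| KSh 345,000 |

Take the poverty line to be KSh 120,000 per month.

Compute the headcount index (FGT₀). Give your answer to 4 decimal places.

2 of the 5 people have income below KSh 120,000.
H = 2/5 = 0.4000.

0.4000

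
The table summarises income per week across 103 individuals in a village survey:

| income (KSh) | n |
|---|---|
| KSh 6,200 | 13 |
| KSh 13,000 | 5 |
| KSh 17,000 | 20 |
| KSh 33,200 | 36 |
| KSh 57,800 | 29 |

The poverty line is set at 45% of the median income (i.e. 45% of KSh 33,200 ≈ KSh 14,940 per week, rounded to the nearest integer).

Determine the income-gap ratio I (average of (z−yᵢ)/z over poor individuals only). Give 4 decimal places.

0.4586

Below z: 13×KSh 6,200, 5×KSh 13,000 (q = 18 of N = 103).
Relative gaps: 0.5850 (×13), 0.1299 (×5); sum = 8.254351.
I averages over the q = 18 poor units only: 8.254351 / 18 = 0.4586.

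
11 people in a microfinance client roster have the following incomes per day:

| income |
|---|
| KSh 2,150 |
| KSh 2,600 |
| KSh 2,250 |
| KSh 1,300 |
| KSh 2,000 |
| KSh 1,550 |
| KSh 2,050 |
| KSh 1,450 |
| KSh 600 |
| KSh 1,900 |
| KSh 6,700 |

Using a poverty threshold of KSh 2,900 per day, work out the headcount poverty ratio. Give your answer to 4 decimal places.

10 of the 11 people have income below KSh 2,900.
H = 10/11 = 0.9091.

0.9091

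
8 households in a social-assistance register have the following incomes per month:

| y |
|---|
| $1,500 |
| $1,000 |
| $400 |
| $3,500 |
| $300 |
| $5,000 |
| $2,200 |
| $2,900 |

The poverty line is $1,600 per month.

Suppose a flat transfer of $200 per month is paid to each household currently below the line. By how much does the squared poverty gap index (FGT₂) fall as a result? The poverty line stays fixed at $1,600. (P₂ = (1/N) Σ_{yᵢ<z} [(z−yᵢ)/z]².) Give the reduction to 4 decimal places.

Before: below the line — $300, $400, $1,000, $1,500; squared poverty gap index (FGT₂) = 0.170898.
After the $200 transfer: below the line — $500, $600, $1,200; squared poverty gap index (FGT₂) = 0.115723.
Reduction = 0.170898 − 0.115723 = 0.0552.

0.0552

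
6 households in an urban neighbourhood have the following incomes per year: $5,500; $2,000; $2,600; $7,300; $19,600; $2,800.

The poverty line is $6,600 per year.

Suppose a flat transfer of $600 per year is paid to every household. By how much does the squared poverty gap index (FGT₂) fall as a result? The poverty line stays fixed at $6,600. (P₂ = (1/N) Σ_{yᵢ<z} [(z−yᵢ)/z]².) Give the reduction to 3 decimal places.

0.056

Before: below the line — $2,000, $2,600, $2,800, $5,500; squared poverty gap index (FGT₂) = 0.20206.
After the $600 transfer: below the line — $2,600, $3,200, $3,400, $6,100; squared poverty gap index (FGT₂) = 0.14558.
Reduction = 0.20206 − 0.14558 = 0.056.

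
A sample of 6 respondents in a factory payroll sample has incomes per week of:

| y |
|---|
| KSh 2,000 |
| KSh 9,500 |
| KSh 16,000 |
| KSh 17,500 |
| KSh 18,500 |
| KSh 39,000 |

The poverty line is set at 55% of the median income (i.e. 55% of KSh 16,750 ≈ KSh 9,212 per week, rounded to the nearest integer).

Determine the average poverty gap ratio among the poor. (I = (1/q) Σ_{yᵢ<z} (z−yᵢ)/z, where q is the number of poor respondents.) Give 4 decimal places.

Incomes under z: KSh 2,000 (q = 1 of N = 6).
Shortfall ratios (z−y)/z: 0.7829; sum = 0.782892.
The income-gap ratio divides by q (the poor only): 0.782892 / 1 = 0.7829.

0.7829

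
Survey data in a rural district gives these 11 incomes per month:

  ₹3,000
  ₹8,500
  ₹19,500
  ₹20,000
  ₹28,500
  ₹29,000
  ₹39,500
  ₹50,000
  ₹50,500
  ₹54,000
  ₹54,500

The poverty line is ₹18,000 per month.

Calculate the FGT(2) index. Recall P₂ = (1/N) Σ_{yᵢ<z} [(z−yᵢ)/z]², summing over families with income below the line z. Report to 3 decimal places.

Poor units: ₹3,000, ₹8,500 (q = 2 of N = 11).
Relative gaps: (18000−3000)/18000 = 0.8333; (18000−8500)/18000 = 0.5278.
Squared: 0.6944; 0.2785.
Sum = 0.972994; P₂ = 0.972994 / 11 = 0.088.

0.088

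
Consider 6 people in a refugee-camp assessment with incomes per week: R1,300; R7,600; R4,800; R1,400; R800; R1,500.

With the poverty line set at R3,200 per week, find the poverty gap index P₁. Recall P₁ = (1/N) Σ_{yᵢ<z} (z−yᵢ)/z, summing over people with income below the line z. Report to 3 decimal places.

Below z: R800, R1,300, R1,400, R1,500 (q = 4 of N = 6).
Gap ratios (z−y)/z: (3200−800)/3200 = 0.7500; (3200−1300)/3200 = 0.5938; (3200−1400)/3200 = 0.5625; (3200−1500)/3200 = 0.5312.
Σ = 2.437500. Dividing by the full population N = 6 gives P₁ = 0.406.

0.406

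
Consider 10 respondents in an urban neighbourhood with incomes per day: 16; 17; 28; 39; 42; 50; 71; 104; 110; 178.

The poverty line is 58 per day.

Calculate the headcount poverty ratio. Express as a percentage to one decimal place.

60.0%

6 of the 10 respondents have income below 58.
H = 6/10 = 60.0%.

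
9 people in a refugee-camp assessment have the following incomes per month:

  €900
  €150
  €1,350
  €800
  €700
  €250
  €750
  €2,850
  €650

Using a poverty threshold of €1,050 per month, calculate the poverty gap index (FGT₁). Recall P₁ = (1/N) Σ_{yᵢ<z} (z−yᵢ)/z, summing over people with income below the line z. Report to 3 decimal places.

Incomes under z: €150, €250, €650, €700, €750, €800, €900 (q = 7 of N = 9).
Shortfall ratios: (1050−150)/1050 = 0.8571; (1050−250)/1050 = 0.7619; (1050−650)/1050 = 0.3810; (1050−700)/1050 = 0.3333; (1050−750)/1050 = 0.2857; (1050−800)/1050 = 0.2381; (1050−900)/1050 = 0.1429.
Σ = 3.000000. Dividing by the full population N = 9 gives P₁ = 0.333.

0.333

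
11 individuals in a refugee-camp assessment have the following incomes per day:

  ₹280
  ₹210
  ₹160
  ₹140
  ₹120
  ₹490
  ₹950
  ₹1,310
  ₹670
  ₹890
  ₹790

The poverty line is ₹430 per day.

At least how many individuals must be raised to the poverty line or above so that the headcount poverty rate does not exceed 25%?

5 of the 11 individuals are poor, so H = 5/11 = 0.455.
A headcount ratio of at most 25% allows at most ⌊0.25 × 11⌋ = 2 poor individuals.
So at least 5 − 2 = 3 must be lifted.

3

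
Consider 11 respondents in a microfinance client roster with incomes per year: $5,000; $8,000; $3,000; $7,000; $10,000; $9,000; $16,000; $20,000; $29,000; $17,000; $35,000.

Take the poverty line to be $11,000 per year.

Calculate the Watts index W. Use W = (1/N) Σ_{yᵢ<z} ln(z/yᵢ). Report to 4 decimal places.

0.2867

Poor units: $3,000, $5,000, $7,000, $8,000, $9,000, $10,000 (q = 6 of N = 11).
ln(z/y) terms: ln(11000/3000) = 1.2993; ln(11000/5000) = 0.7885; ln(11000/7000) = 0.4520; ln(11000/8000) = 0.3185; ln(11000/9000) = 0.2007; ln(11000/10000) = 0.0953.
W = 3.154160 / 11 = 0.2867.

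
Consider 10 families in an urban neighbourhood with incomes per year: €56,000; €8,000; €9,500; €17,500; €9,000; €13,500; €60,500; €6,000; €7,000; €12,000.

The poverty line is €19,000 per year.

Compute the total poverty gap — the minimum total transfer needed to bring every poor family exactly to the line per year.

€69,500

Below z: €6,000, €7,000, €8,000, €9,000, €9,500, €12,000, €13,500, €17,500 (q = 8 of N = 10).
Individual gaps: 19000−6000 = 13000; 19000−7000 = 12000; 19000−8000 = 11000; 19000−9000 = 10000; 19000−9500 = 9500; 19000−12000 = 7000; 19000−13500 = 5500; 19000−17500 = 1500.
Aggregate gap = €69,500.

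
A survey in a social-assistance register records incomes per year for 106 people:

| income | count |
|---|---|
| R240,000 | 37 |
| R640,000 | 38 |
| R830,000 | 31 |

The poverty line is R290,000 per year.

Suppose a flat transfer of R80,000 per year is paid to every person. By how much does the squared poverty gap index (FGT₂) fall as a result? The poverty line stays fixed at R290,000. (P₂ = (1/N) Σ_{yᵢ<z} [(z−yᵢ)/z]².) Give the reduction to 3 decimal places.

0.010

Before: below the line — 37×R240,000; squared poverty gap index (FGT₂) = 0.01038.
After the R80,000 transfer: below the line — none; squared poverty gap index (FGT₂) = 0.00000.
Reduction = 0.01038 − 0.00000 = 0.010.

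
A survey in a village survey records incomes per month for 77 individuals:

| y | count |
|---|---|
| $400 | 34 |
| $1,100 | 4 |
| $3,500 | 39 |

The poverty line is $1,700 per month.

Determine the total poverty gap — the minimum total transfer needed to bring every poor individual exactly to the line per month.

$46,600

Below the line: 34×$400, 4×$1,100 (q = 38 of N = 77).
Individual gaps: 34×(1700−400) = 44200; 4×(1700−1100) = 2400.
Aggregate gap = $46,600.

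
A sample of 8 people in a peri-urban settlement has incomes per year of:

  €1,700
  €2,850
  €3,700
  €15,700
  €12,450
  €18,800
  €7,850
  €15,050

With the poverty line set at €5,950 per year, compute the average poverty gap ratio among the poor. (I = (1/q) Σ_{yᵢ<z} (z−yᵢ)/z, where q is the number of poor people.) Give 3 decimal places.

Below z: €1,700, €2,850, €3,700 (q = 3 of N = 8).
Relative gaps: 0.7143, 0.5210, 0.3782; sum = 1.613445.
I averages over the q = 3 poor units only: 1.613445 / 3 = 0.538.

0.538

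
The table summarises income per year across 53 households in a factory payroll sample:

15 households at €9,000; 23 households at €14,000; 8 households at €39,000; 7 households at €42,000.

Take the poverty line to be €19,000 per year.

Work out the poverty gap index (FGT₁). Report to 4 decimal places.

Incomes under z: 15×€9,000, 23×€14,000 (q = 38 of N = 53).
Gap ratios (z−y)/z: (19000−9000)/19000 = 0.5263 (×15); (19000−14000)/19000 = 0.2632 (×23).
Sum of shortfalls = 13.947368; P₁ averages over all N: 13.947368 / 53 = 0.2632.

0.2632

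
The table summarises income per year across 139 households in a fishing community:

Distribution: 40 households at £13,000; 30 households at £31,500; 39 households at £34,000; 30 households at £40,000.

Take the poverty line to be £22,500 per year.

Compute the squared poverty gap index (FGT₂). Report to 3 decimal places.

0.051

Below the line: 40×£13,000 (q = 40 of N = 139).
Shortfall ratios: (22500−13000)/22500 = 0.4222 (×40).
Squared: 0.1783 (×40).
Sum = 7.130864; P₂ = 7.130864 / 139 = 0.051.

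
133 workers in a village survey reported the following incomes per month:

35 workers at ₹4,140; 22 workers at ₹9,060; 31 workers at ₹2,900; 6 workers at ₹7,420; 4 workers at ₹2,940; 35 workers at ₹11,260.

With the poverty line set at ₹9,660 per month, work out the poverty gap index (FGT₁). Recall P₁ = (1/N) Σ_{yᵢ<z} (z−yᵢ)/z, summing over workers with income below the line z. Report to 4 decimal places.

Below z: 31×₹2,900, 4×₹2,940, 35×₹4,140, 6×₹7,420, 22×₹9,060 (q = 98 of N = 133).
Normalized shortfalls: (9660−2900)/9660 = 0.6998 (×31); (9660−2940)/9660 = 0.6957 (×4); (9660−4140)/9660 = 0.5714 (×35); (9660−7420)/9660 = 0.2319 (×6); (9660−9060)/9660 = 0.0621 (×22).
Σ = 47.233954. Dividing by the full population N = 133 gives P₁ = 0.3551.

0.3551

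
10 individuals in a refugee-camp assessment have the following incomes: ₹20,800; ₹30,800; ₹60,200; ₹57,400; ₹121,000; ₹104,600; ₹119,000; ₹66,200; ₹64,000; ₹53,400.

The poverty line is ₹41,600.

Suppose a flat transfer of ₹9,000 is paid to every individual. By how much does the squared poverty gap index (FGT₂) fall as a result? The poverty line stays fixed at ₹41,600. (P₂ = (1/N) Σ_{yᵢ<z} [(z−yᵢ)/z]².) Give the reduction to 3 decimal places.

Before: below the line — ₹20,800, ₹30,800; squared poverty gap index (FGT₂) = 0.03174.
After the ₹9,000 transfer: below the line — ₹29,800, ₹39,800; squared poverty gap index (FGT₂) = 0.00823.
Reduction = 0.03174 − 0.00823 = 0.024.

0.024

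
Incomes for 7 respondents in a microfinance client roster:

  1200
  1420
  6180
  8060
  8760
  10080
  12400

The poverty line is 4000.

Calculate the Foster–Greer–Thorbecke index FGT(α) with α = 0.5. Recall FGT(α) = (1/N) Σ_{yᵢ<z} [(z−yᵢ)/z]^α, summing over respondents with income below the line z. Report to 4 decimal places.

Incomes under z: 1200, 1420 (q = 2 of N = 7).
Shortfall ratios: (4000−1200)/4000 = 0.7000; (4000−1420)/4000 = 0.6450.
Raised to α = 0.5: 0.83666; 0.80312.
Sum = 1.639779; FGT(0.5) = 1.639779 / 7 = 0.2343.

0.2343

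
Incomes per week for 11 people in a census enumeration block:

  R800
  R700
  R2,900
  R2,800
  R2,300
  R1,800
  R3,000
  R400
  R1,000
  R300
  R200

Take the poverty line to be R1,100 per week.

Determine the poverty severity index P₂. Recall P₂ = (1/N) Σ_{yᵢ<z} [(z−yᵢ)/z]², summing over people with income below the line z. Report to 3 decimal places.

0.165

Incomes under z: R200, R300, R400, R700, R800, R1,000 (q = 6 of N = 11).
Relative gaps: (1100−200)/1100 = 0.8182; (1100−300)/1100 = 0.7273; (1100−400)/1100 = 0.6364; (1100−700)/1100 = 0.3636; (1100−800)/1100 = 0.2727; (1100−1000)/1100 = 0.0909.
Squared: 0.6694; 0.5289; 0.4050; 0.1322; 0.0744; 0.0083.
Sum = 1.818182; P₂ = 1.818182 / 11 = 0.165.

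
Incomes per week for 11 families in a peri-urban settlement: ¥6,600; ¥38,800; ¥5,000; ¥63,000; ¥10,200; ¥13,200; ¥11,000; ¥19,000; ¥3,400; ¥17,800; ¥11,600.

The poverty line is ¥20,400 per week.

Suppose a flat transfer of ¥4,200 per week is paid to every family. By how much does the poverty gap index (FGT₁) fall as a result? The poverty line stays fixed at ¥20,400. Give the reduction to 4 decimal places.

Before: below the line — ¥3,400, ¥5,000, ¥6,600, ¥10,200, ¥11,000, ¥11,600, ¥13,200, ¥17,800, ¥19,000; poverty gap index (FGT₁) = 0.382353.
After the ¥4,200 transfer: below the line — ¥7,600, ¥9,200, ¥10,800, ¥14,400, ¥15,200, ¥15,800, ¥17,400; poverty gap index (FGT₁) = 0.233512.
Reduction = 0.382353 − 0.233512 = 0.1488.

0.1488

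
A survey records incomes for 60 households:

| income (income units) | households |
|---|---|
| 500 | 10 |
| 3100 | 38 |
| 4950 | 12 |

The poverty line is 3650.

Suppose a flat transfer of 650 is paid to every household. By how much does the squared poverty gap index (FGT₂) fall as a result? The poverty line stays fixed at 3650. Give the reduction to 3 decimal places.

0.060

Before: below the line — 10×500, 38×3100; squared poverty gap index (FGT₂) = 0.13851.
After the 650 transfer: below the line — 10×1150; squared poverty gap index (FGT₂) = 0.07819.
Reduction = 0.13851 − 0.07819 = 0.060.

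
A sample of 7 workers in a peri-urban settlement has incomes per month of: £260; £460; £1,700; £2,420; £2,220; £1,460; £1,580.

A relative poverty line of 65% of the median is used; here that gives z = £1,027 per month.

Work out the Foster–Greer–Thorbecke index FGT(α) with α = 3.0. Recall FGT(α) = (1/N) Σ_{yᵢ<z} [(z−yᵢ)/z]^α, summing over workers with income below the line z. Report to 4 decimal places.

0.0835

Below the line: £260, £460 (q = 2 of N = 7).
Shortfall ratios: (1027−260)/1027 = 0.7468; (1027−460)/1027 = 0.5521.
Raised to α = 3.0: 0.41656; 0.16828.
Sum = 0.584839; FGT(3.0) = 0.584839 / 7 = 0.0835.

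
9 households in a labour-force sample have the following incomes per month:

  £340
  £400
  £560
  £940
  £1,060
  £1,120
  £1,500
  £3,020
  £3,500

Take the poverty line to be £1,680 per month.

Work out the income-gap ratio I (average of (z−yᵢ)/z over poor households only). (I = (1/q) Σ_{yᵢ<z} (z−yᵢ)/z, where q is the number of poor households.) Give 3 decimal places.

Below z: £340, £400, £560, £940, £1,060, £1,120, £1,500 (q = 7 of N = 9).
Shortfall ratios (z−y)/z: 0.7976, 0.7619, 0.6667, 0.4405, 0.3690, 0.3333, 0.1071; sum = 3.476190.
The income-gap ratio divides by q (the poor only): 3.476190 / 7 = 0.497.

0.497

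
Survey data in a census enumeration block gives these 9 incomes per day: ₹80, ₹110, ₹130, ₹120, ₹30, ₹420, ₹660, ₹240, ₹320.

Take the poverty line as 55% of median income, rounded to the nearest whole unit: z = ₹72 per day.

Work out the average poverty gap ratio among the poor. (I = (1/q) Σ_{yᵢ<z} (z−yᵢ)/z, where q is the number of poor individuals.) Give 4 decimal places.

Poor units: ₹30 (q = 1 of N = 9).
Shortfall ratios (z−y)/z: 0.5833; sum = 0.583333.
The income-gap ratio divides by q (the poor only): 0.583333 / 1 = 0.5833.

0.5833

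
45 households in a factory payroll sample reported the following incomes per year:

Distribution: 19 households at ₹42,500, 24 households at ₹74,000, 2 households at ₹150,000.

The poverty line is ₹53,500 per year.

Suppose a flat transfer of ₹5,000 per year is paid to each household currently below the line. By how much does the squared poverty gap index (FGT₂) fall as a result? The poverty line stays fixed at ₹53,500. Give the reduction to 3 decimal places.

Before: below the line — 19×₹42,500; squared poverty gap index (FGT₂) = 0.01785.
After the ₹5,000 transfer: below the line — 19×₹47,500; squared poverty gap index (FGT₂) = 0.00531.
Reduction = 0.01785 − 0.00531 = 0.013.

0.013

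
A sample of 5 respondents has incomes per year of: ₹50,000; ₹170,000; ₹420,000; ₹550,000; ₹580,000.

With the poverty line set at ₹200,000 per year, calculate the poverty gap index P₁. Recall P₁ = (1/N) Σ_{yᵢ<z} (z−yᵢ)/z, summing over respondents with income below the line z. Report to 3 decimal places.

Below z: ₹50,000, ₹170,000 (q = 2 of N = 5).
Normalized shortfalls: (200000−50000)/200000 = 0.7500; (200000−170000)/200000 = 0.1500.
Σ = 0.900000. Dividing by the full population N = 5 gives P₁ = 0.180.

0.180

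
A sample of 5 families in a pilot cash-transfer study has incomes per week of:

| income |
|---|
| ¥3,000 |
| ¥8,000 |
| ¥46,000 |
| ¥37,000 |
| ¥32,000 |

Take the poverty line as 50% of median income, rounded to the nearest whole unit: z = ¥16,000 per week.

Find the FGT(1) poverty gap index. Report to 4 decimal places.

Below z: ¥3,000, ¥8,000 (q = 2 of N = 5).
Normalized shortfalls: (16000−3000)/16000 = 0.8125; (16000−8000)/16000 = 0.5000.
Σ = 1.312500. Dividing by the full population N = 5 gives P₁ = 0.2625.

0.2625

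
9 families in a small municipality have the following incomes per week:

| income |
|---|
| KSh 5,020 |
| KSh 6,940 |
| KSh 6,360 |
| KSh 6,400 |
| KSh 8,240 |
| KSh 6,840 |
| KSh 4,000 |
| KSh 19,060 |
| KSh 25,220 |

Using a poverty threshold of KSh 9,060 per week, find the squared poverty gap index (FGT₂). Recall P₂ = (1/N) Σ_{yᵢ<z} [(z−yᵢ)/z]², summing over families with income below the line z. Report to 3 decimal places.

Poor units: KSh 4,000, KSh 5,020, KSh 6,360, KSh 6,400, KSh 6,840, KSh 6,940, KSh 8,240 (q = 7 of N = 9).
Relative gaps: (9060−4000)/9060 = 0.5585; (9060−5020)/9060 = 0.4459; (9060−6360)/9060 = 0.2980; (9060−6400)/9060 = 0.2936; (9060−6840)/9060 = 0.2450; (9060−6940)/9060 = 0.2340; (9060−8240)/9060 = 0.0905.
Squared: 0.3119; 0.1988; 0.0888; 0.0862; 0.0600; 0.0548; 0.0082.
Sum = 0.808761; P₂ = 0.808761 / 9 = 0.090.

0.090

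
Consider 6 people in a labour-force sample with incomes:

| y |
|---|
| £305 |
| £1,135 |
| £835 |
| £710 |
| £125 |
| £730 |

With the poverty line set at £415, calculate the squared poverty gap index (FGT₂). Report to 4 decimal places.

Incomes under z: £125, £305 (q = 2 of N = 6).
Gap ratios (z−y)/z: (415−125)/415 = 0.6988; (415−305)/415 = 0.2651.
Squared: 0.4883; 0.0703.
Sum = 0.558572; P₂ = 0.558572 / 6 = 0.0931.

0.0931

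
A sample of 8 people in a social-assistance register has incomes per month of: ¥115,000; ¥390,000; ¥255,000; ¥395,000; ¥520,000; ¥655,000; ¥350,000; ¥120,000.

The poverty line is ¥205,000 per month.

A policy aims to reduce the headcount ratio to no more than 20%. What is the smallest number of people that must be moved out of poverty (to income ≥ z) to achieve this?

Currently q = 2 of N = 8 are below the line (H = 0.250).
A headcount ratio of at most 20% allows at most ⌊0.20 × 8⌋ = 1 poor people.
So at least 2 − 1 = 1 must be lifted.

1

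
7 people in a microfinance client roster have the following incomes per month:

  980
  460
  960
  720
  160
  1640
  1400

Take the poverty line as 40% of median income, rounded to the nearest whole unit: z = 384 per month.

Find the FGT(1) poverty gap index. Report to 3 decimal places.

Below z: 160 (q = 1 of N = 7).
Gap ratios (z−y)/z: (384−160)/384 = 0.5833.
Sum of shortfalls = 0.583333; P₁ averages over all N: 0.583333 / 7 = 0.083.

0.083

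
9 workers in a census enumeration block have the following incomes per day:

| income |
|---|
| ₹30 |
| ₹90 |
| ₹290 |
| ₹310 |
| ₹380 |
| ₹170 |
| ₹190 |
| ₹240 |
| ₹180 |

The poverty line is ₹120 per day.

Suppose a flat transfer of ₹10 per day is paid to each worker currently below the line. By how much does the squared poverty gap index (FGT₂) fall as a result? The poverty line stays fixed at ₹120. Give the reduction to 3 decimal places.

Before: below the line — ₹30, ₹90; squared poverty gap index (FGT₂) = 0.06944.
After the ₹10 transfer: below the line — ₹40, ₹100; squared poverty gap index (FGT₂) = 0.05247.
Reduction = 0.06944 − 0.05247 = 0.017.

0.017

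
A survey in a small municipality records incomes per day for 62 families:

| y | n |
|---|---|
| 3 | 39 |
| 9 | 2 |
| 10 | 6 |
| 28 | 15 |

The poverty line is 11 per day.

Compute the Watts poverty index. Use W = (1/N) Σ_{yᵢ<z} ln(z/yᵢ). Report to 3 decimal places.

Incomes under z: 39×3, 2×9, 6×10 (q = 47 of N = 62).
Log gaps: ln(11/3) = 1.2993 (×39); ln(11/9) = 0.2007 (×2); ln(11/10) = 0.0953 (×6).
W = 51.645239 / 62 = 0.833.

0.833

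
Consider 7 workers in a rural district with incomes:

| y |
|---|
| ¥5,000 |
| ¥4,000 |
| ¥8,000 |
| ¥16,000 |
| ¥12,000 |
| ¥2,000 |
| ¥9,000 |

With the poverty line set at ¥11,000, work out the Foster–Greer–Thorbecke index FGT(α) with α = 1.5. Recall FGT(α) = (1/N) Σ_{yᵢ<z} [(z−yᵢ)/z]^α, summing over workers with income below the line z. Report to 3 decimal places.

Below z: ¥2,000, ¥4,000, ¥5,000, ¥8,000, ¥9,000 (q = 5 of N = 7).
Shortfall ratios: (11000−2000)/11000 = 0.8182; (11000−4000)/11000 = 0.6364; (11000−5000)/11000 = 0.5455; (11000−8000)/11000 = 0.2727; (11000−9000)/11000 = 0.1818.
Raised to α = 1.5: 0.74007; 0.50764; 0.40284; 0.14243; 0.07753.
Sum = 1.870515; FGT(1.5) = 1.870515 / 7 = 0.267.

0.267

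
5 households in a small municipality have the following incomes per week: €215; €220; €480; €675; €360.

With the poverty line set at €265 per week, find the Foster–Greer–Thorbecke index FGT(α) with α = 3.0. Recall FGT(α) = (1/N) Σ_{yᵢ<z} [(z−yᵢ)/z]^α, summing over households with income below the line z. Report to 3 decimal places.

0.002

Poor units: €215, €220 (q = 2 of N = 5).
Relative gaps: (265−215)/265 = 0.1887; (265−220)/265 = 0.1698.
Raised to α = 3.0: 0.00672; 0.00490.
Sum = 0.011614; FGT(3.0) = 0.011614 / 5 = 0.002.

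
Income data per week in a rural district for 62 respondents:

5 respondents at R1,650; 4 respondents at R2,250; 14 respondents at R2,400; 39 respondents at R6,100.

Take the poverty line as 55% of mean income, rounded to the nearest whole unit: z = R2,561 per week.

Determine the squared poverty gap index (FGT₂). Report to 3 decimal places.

Below the line: 5×R1,650, 4×R2,250, 14×R2,400 (q = 23 of N = 62).
Relative gaps: (2561−1650)/2561 = 0.3557 (×5); (2561−2250)/2561 = 0.1214 (×4); (2561−2400)/2561 = 0.0629 (×14).
Squared: 0.1265 (×5); 0.0147 (×4); 0.0040 (×14).
Sum = 0.747003; P₂ = 0.747003 / 62 = 0.012.

0.012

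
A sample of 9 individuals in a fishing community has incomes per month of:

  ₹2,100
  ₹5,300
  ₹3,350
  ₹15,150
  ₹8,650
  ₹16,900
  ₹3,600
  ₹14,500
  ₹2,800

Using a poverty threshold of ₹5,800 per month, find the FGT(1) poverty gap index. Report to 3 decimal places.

Poor units: ₹2,100, ₹2,800, ₹3,350, ₹3,600, ₹5,300 (q = 5 of N = 9).
Relative gaps: (5800−2100)/5800 = 0.6379; (5800−2800)/5800 = 0.5172; (5800−3350)/5800 = 0.4224; (5800−3600)/5800 = 0.3793; (5800−5300)/5800 = 0.0862.
Sum of shortfalls = 2.043103; P₁ averages over all N: 2.043103 / 9 = 0.227.

0.227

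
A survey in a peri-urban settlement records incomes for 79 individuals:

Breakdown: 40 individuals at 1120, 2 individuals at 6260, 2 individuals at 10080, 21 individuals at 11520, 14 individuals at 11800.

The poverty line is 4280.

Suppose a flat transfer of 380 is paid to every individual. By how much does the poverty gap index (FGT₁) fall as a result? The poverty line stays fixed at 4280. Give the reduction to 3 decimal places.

Before: below the line — 40×1120; poverty gap index (FGT₁) = 0.37383.
After the 380 transfer: below the line — 40×1500; poverty gap index (FGT₁) = 0.32888.
Reduction = 0.37383 − 0.32888 = 0.045.

0.045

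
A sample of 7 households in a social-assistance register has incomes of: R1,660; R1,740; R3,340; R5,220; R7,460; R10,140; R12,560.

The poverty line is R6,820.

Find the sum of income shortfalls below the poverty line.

Incomes under z: R1,660, R1,740, R3,340, R5,220 (q = 4 of N = 7).
Individual gaps: 6820−1660 = 5160; 6820−1740 = 5080; 6820−3340 = 3480; 6820−5220 = 1600.
Aggregate gap = R15,320.

R15,320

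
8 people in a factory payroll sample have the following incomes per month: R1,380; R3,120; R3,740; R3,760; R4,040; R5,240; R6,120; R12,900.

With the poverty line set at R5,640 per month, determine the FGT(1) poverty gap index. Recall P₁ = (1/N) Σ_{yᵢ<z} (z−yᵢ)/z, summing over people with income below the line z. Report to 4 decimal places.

Poor units: R1,380, R3,120, R3,740, R3,760, R4,040, R5,240 (q = 6 of N = 8).
Shortfall ratios: (5640−1380)/5640 = 0.7553; (5640−3120)/5640 = 0.4468; (5640−3740)/5640 = 0.3369; (5640−3760)/5640 = 0.3333; (5640−4040)/5640 = 0.2837; (5640−5240)/5640 = 0.0709.
Σ = 2.226950. Dividing by the full population N = 8 gives P₁ = 0.2784.

0.2784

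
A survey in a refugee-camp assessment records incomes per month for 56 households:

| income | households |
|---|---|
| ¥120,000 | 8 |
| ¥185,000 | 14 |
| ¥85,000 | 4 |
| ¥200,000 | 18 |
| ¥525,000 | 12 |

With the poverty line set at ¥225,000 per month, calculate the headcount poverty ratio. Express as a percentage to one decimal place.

44 of the 56 households have income below ¥225,000.
H = 44/56 = 78.6%.

78.6%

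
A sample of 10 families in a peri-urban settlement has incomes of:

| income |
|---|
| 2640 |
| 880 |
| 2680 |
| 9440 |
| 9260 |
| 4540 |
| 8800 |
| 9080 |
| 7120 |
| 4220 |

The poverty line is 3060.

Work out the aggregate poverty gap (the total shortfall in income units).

2980

Poor units: 880, 2640, 2680 (q = 3 of N = 10).
Individual gaps: 3060−880 = 2180; 3060−2640 = 420; 3060−2680 = 380.
Aggregate gap = 2980.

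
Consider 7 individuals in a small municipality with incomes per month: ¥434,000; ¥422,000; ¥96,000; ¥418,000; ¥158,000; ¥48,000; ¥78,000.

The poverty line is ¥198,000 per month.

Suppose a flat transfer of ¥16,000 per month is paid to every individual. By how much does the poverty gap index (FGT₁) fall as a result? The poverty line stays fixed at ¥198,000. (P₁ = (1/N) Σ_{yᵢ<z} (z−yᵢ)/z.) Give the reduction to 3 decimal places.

Before: below the line — ¥48,000, ¥78,000, ¥96,000, ¥158,000; poverty gap index (FGT₁) = 0.29726.
After the ¥16,000 transfer: below the line — ¥64,000, ¥94,000, ¥112,000, ¥174,000; poverty gap index (FGT₁) = 0.25108.
Reduction = 0.29726 − 0.25108 = 0.046.

0.046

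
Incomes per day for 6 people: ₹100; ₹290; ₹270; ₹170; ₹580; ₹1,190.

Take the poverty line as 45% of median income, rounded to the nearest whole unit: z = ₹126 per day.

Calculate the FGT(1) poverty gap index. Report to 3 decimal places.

Incomes under z: ₹100 (q = 1 of N = 6).
Shortfall ratios: (126−100)/126 = 0.2063.
Sum of shortfalls = 0.206349; P₁ averages over all N: 0.206349 / 6 = 0.034.

0.034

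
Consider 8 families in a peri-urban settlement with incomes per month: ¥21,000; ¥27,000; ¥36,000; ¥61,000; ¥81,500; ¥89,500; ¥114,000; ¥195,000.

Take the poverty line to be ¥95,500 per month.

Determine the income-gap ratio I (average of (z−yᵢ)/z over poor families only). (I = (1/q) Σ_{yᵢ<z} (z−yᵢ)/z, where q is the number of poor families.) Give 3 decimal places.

Incomes under z: ¥21,000, ¥27,000, ¥36,000, ¥61,000, ¥81,500, ¥89,500 (q = 6 of N = 8).
Relative gaps: 0.7801, 0.7173, 0.6230, 0.3613, 0.1466, 0.0628; sum = 2.691099.
I averages over the q = 6 poor units only: 2.691099 / 6 = 0.449.

0.449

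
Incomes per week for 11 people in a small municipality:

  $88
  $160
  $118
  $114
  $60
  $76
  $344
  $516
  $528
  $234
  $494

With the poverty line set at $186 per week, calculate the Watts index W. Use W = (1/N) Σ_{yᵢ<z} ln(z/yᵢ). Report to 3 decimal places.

0.352

Below z: $60, $76, $88, $114, $118, $160 (q = 6 of N = 11).
Log gaps: ln(186/60) = 1.1314; ln(186/76) = 0.8950; ln(186/88) = 0.7484; ln(186/114) = 0.4895; ln(186/118) = 0.4551; ln(186/160) = 0.1506.
W = 3.870008 / 11 = 0.352.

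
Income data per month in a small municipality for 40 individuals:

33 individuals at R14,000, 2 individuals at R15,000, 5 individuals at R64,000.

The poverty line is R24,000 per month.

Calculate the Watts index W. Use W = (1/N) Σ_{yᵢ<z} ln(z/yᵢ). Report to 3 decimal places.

0.468

Below the line: 33×R14,000, 2×R15,000 (q = 35 of N = 40).
Log shortfalls: ln(24000/14000) = 0.5390 (×33); ln(24000/15000) = 0.4700 (×2).
W = 18.726892 / 40 = 0.468.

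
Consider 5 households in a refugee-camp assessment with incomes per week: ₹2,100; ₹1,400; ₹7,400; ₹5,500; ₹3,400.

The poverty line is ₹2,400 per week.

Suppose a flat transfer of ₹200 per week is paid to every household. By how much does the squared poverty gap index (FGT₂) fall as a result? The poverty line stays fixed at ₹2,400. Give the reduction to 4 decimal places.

Before: below the line — ₹1,400, ₹2,100; squared poverty gap index (FGT₂) = 0.037847.
After the ₹200 transfer: below the line — ₹1,600, ₹2,300; squared poverty gap index (FGT₂) = 0.022569.
Reduction = 0.037847 − 0.022569 = 0.0153.

0.0153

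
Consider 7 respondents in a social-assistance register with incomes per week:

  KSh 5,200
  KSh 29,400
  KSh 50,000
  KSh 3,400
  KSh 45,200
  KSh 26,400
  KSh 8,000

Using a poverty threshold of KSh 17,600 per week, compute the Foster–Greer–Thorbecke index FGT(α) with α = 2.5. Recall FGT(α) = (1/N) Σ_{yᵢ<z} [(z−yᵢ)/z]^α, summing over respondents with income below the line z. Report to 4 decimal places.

0.1744

Incomes under z: KSh 3,400, KSh 5,200, KSh 8,000 (q = 3 of N = 7).
Relative gaps: (17600−3400)/17600 = 0.8068; (17600−5200)/17600 = 0.7045; (17600−8000)/17600 = 0.5455.
Raised to α = 2.5: 0.58471; 0.41665; 0.21973.
Sum = 1.221093; FGT(2.5) = 1.221093 / 7 = 0.1744.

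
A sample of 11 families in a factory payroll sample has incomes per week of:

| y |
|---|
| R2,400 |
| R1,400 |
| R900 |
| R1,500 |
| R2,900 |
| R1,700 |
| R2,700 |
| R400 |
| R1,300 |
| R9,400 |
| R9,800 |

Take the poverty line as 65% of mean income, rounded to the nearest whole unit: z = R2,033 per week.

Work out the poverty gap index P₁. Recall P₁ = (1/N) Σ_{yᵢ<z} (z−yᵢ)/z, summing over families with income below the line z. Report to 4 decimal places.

0.2235

Below z: R400, R900, R1,300, R1,400, R1,500, R1,700 (q = 6 of N = 11).
Shortfall ratios: (2033−400)/2033 = 0.8032; (2033−900)/2033 = 0.5573; (2033−1300)/2033 = 0.3606; (2033−1400)/2033 = 0.3114; (2033−1500)/2033 = 0.2622; (2033−1700)/2033 = 0.1638.
Σ = 2.458436. Dividing by the full population N = 11 gives P₁ = 0.2235.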